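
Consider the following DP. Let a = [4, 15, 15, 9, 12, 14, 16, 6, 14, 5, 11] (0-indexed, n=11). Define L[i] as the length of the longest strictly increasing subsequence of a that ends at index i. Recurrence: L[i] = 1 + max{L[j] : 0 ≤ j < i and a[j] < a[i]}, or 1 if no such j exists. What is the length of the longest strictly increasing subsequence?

   i    0    1    2    3    4    5    6    7    8    9   10
a[i]    4   15   15    9   12   14   16    6   14    5   11
L[i]    1    2    2    2    3    4    5    2    4    2    3

5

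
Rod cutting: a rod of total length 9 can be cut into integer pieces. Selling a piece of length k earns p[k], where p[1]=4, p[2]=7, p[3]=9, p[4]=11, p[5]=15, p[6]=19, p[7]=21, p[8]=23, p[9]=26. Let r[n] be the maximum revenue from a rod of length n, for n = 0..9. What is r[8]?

   n    0    1    2    3    4    5    6    7    8    9
r[n]    0    4    8   12   16   20   24   28   32   36

32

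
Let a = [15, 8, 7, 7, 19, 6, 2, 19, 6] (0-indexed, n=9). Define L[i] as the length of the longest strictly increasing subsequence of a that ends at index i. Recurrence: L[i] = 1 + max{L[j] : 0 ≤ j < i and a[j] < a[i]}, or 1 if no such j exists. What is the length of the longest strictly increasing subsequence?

2

   i    0    1    2    3    4    5    6    7    8
a[i]   15    8    7    7   19    6    2   19    6
L[i]    1    1    1    1    2    1    1    2    2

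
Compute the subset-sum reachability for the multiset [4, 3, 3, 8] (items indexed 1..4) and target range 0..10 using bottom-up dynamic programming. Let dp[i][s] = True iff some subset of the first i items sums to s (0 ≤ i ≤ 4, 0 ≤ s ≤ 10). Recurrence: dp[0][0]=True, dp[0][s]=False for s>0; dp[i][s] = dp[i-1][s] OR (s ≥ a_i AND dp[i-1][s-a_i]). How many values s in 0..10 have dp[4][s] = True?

7

i\s   0   1   2   3   4   5   6   7   8   9  10
  0   T   F   F   F   F   F   F   F   F   F   F
  1   T   F   F   F   T   F   F   F   F   F   F
  2   T   F   F   T   T   F   F   T   F   F   F
  3   T   F   F   T   T   F   T   T   F   F   T
  4   T   F   F   T   T   F   T   T   T   F   T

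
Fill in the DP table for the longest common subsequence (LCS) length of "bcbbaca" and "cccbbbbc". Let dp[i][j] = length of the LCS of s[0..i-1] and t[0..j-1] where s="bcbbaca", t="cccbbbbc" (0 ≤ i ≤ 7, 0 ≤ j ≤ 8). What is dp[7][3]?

   ''  c  c  c  b  b  b  b  c
''  0  0  0  0  0  0  0  0  0
 b  0  0  0  0  1  1  1  1  1
 c  0  1  1  1  1  1  1  1  2
 b  0  1  1  1  2  2  2  2  2
 b  0  1  1  1  2  3  3  3  3
 a  0  1  1  1  2  3  3  3  3
 c  0  1  2  2  2  3  3  3  4
 a  0  1  2  2  2  3  3  3  4

2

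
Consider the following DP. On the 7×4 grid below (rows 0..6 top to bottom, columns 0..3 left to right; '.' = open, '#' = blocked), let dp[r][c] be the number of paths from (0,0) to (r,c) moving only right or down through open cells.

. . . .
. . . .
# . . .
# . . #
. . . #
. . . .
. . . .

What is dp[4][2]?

9

r\c   0   1   2   3
  0   1   1   1   1
  1   1   2   3   4
  2   0   2   5   9
  3   0   2   7   0
  4   0   2   9   0
  5   0   2  11  11
  6   0   2  13  24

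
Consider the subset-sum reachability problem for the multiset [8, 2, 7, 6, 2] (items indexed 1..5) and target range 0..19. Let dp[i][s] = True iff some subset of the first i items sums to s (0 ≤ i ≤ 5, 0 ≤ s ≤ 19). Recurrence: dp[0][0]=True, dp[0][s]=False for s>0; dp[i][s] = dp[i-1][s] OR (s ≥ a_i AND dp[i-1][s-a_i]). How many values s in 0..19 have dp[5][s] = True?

i\s   0   1   2   3   4   5   6   7   8   9  10  11  12  13  14  15  16  17  18  19
  0   T   F   F   F   F   F   F   F   F   F   F   F   F   F   F   F   F   F   F   F
  1   T   F   F   F   F   F   F   F   T   F   F   F   F   F   F   F   F   F   F   F
  2   T   F   T   F   F   F   F   F   T   F   T   F   F   F   F   F   F   F   F   F
  3   T   F   T   F   F   F   F   T   T   T   T   F   F   F   F   T   F   T   F   F
  4   T   F   T   F   F   F   T   T   T   T   T   F   F   T   T   T   T   T   F   F
  5   T   F   T   F   T   F   T   T   T   T   T   T   T   T   T   T   T   T   T   T

17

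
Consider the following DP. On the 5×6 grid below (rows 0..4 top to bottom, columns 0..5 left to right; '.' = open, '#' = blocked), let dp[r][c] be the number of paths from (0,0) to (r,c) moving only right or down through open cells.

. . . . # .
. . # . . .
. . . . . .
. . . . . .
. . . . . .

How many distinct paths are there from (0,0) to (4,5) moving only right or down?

61

r\c   0   1   2   3   4   5
  0   1   1   1   1   0   0
  1   1   2   0   1   1   1
  2   1   3   3   4   5   6
  3   1   4   7  11  16  22
  4   1   5  12  23  39  61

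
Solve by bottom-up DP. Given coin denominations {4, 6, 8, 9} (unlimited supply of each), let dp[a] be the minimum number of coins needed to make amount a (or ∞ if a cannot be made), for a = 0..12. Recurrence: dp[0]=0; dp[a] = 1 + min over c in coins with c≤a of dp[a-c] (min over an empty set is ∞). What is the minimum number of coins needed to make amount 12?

2

 a  0  1  2  3  4  5  6  7  8  9 10 11 12
dp  0  -  -  -  1  -  1  -  1  1  2  -  2
(- denotes ∞ / unreachable)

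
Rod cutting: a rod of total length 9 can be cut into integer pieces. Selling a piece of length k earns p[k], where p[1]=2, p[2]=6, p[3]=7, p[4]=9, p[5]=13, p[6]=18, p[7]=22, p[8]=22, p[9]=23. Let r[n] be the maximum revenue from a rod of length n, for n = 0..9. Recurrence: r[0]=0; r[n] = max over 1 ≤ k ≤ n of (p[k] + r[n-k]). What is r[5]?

14

   n    0    1    2    3    4    5    6    7    8    9
r[n]    0    2    6    8   12   14   18   22   24   28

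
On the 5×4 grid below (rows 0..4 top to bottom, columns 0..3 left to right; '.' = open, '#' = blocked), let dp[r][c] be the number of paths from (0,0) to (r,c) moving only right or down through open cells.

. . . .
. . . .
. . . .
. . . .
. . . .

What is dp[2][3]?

r\c   0   1   2   3
  0   1   1   1   1
  1   1   2   3   4
  2   1   3   6  10
  3   1   4  10  20
  4   1   5  15  35

10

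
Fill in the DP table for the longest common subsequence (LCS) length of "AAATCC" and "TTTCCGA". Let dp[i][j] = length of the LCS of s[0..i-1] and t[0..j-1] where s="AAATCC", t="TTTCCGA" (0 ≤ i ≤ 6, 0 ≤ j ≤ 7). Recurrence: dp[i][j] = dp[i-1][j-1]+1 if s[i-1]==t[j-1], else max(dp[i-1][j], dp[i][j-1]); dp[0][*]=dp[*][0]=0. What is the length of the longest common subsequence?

3

   ''  T  T  T  C  C  G  A
''  0  0  0  0  0  0  0  0
 A  0  0  0  0  0  0  0  1
 A  0  0  0  0  0  0  0  1
 A  0  0  0  0  0  0  0  1
 T  0  1  1  1  1  1  1  1
 C  0  1  1  1  2  2  2  2
 C  0  1  1  1  2  3  3  3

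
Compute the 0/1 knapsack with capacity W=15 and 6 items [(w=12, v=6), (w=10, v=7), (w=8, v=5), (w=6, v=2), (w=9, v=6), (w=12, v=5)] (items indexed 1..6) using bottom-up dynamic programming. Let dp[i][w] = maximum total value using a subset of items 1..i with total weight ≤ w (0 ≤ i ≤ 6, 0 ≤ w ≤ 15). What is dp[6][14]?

i\w   0   1   2   3   4   5   6   7   8   9  10  11  12  13  14  15
  0   0   0   0   0   0   0   0   0   0   0   0   0   0   0   0   0
  1   0   0   0   0   0   0   0   0   0   0   0   0   6   6   6   6
  2   0   0   0   0   0   0   0   0   0   0   7   7   7   7   7   7
  3   0   0   0   0   0   0   0   0   5   5   7   7   7   7   7   7
  4   0   0   0   0   0   0   2   2   5   5   7   7   7   7   7   7
  5   0   0   0   0   0   0   2   2   5   6   7   7   7   7   7   8
  6   0   0   0   0   0   0   2   2   5   6   7   7   7   7   7   8

7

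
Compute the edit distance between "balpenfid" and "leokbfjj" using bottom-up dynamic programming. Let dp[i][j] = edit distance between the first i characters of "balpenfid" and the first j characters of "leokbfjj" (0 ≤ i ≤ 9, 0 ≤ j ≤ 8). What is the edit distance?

   ''  l  e  o  k  b  f  j  j
''  0  1  2  3  4  5  6  7  8
 b  1  1  2  3  4  4  5  6  7
 a  2  2  2  3  4  5  5  6  7
 l  3  2  3  3  4  5  6  6  7
 p  4  3  3  4  4  5  6  7  7
 e  5  4  3  4  5  5  6  7  8
 n  6  5  4  4  5  6  6  7  8
 f  7  6  5  5  5  6  6  7  8
 i  8  7  6  6  6  6  7  7  8
 d  9  8  7  7  7  7  7  8  8

8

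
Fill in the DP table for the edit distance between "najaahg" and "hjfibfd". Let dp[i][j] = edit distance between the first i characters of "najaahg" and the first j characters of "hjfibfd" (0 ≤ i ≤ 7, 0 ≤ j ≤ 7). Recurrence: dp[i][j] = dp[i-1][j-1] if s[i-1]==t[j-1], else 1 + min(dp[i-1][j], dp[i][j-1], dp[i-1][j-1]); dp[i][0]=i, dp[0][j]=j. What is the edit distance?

   ''  h  j  f  i  b  f  d
''  0  1  2  3  4  5  6  7
 n  1  1  2  3  4  5  6  7
 a  2  2  2  3  4  5  6  7
 j  3  3  2  3  4  5  6  7
 a  4  4  3  3  4  5  6  7
 a  5  5  4  4  4  5  6  7
 h  6  5  5  5  5  5  6  7
 g  7  6  6  6  6  6  6  7

7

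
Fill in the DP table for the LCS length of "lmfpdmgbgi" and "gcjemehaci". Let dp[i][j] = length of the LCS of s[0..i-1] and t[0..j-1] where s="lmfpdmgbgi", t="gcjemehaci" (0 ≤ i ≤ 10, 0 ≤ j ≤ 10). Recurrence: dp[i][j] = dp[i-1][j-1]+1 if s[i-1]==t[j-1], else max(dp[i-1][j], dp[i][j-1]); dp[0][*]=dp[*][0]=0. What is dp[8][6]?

1

   ''  g  c  j  e  m  e  h  a  c  i
''  0  0  0  0  0  0  0  0  0  0  0
 l  0  0  0  0  0  0  0  0  0  0  0
 m  0  0  0  0  0  1  1  1  1  1  1
 f  0  0  0  0  0  1  1  1  1  1  1
 p  0  0  0  0  0  1  1  1  1  1  1
 d  0  0  0  0  0  1  1  1  1  1  1
 m  0  0  0  0  0  1  1  1  1  1  1
 g  0  1  1  1  1  1  1  1  1  1  1
 b  0  1  1  1  1  1  1  1  1  1  1
 g  0  1  1  1  1  1  1  1  1  1  1
 i  0  1  1  1  1  1  1  1  1  1  2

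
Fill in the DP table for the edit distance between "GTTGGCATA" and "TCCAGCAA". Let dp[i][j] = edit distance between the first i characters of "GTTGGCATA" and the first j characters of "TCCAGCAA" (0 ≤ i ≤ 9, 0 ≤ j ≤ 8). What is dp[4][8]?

   ''  T  C  C  A  G  C  A  A
''  0  1  2  3  4  5  6  7  8
 G  1  1  2  3  4  4  5  6  7
 T  2  1  2  3  4  5  5  6  7
 T  3  2  2  3  4  5  6  6  7
 G  4  3  3  3  4  4  5  6  7
 G  5  4  4  4  4  4  5  6  7
 C  6  5  4  4  5  5  4  5  6
 A  7  6  5  5  4  5  5  4  5
 T  8  7  6  6  5  5  6  5  5
 A  9  8  7  7  6  6  6  6  5

7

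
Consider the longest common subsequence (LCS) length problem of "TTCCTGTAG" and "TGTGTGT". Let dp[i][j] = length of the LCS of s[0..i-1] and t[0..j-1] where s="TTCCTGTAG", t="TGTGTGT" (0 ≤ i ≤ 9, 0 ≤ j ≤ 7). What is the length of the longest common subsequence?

   ''  T  G  T  G  T  G  T
''  0  0  0  0  0  0  0  0
 T  0  1  1  1  1  1  1  1
 T  0  1  1  2  2  2  2  2
 C  0  1  1  2  2  2  2  2
 C  0  1  1  2  2  2  2  2
 T  0  1  1  2  2  3  3  3
 G  0  1  2  2  3  3  4  4
 T  0  1  2  3  3  4  4  5
 A  0  1  2  3  3  4  4  5
 G  0  1  2  3  4  4  5  5

5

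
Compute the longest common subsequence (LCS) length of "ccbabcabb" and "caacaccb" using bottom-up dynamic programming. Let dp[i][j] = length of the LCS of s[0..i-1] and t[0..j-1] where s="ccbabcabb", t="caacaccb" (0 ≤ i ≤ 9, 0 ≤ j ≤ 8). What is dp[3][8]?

   ''  c  a  a  c  a  c  c  b
''  0  0  0  0  0  0  0  0  0
 c  0  1  1  1  1  1  1  1  1
 c  0  1  1  1  2  2  2  2  2
 b  0  1  1  1  2  2  2  2  3
 a  0  1  2  2  2  3  3  3  3
 b  0  1  2  2  2  3  3  3  4
 c  0  1  2  2  3  3  4  4  4
 a  0  1  2  3  3  4  4  4  4
 b  0  1  2  3  3  4  4  4  5
 b  0  1  2  3  3  4  4  4  5

3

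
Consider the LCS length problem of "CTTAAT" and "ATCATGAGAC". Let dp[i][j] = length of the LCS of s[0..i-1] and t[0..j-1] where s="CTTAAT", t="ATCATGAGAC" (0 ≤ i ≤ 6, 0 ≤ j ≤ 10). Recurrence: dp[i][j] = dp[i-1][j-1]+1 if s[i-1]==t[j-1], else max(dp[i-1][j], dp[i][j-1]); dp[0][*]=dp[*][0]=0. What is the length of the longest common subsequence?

   ''  A  T  C  A  T  G  A  G  A  C
''  0  0  0  0  0  0  0  0  0  0  0
 C  0  0  0  1  1  1  1  1  1  1  1
 T  0  0  1  1  1  2  2  2  2  2  2
 T  0  0  1  1  1  2  2  2  2  2  2
 A  0  1  1  1  2  2  2  3  3  3  3
 A  0  1  1  1  2  2  2  3  3  4  4
 T  0  1  2  2  2  3  3  3  3  4  4

4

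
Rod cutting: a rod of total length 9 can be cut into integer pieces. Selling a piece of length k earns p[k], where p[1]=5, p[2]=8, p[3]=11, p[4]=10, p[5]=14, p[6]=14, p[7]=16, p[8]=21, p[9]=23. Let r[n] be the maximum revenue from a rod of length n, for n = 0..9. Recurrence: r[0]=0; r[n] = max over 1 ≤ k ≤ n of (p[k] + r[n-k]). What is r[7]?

   n    0    1    2    3    4    5    6    7    8    9
r[n]    0    5   10   15   20   25   30   35   40   45

35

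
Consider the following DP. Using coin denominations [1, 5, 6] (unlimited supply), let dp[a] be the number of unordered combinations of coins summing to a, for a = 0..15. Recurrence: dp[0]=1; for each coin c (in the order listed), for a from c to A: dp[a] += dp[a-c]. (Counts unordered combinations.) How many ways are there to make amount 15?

7

after  coin     0     1     2     3     4     5     6     7     8     9    10    11    12    13    14    15
          1     1     1     1     1     1     1     1     1     1     1     1     1     1     1     1     1
          5     1     1     1     1     1     2     2     2     2     2     3     3     3     3     3     4
          6     1     1     1     1     1     2     3     3     3     3     4     5     6     6     6     7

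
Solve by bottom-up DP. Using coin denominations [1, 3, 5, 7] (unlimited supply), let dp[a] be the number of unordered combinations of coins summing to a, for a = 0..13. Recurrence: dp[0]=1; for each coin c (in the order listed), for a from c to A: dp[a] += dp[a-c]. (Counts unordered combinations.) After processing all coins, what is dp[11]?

10

after  coin     0     1     2     3     4     5     6     7     8     9    10    11    12    13
          1     1     1     1     1     1     1     1     1     1     1     1     1     1     1
          3     1     1     1     2     2     2     3     3     3     4     4     4     5     5
          5     1     1     1     2     2     3     4     4     5     6     7     8     9    10
          7     1     1     1     2     2     3     4     5     6     7     9    10    12    14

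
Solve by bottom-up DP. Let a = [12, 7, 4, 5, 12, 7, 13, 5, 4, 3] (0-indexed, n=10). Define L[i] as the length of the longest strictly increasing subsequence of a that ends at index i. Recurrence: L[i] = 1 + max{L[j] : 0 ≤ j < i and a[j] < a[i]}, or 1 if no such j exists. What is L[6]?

4

   i    0    1    2    3    4    5    6    7    8    9
a[i]   12    7    4    5   12    7   13    5    4    3
L[i]    1    1    1    2    3    3    4    2    1    1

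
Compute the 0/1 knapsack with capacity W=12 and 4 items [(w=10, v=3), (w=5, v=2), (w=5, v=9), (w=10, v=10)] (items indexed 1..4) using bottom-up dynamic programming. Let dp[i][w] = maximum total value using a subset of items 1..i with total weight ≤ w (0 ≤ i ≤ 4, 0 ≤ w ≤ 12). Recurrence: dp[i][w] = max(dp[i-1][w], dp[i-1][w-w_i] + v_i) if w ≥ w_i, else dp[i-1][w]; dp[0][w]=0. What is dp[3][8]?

9

i\w   0   1   2   3   4   5   6   7   8   9  10  11  12
  0   0   0   0   0   0   0   0   0   0   0   0   0   0
  1   0   0   0   0   0   0   0   0   0   0   3   3   3
  2   0   0   0   0   0   2   2   2   2   2   3   3   3
  3   0   0   0   0   0   9   9   9   9   9  11  11  11
  4   0   0   0   0   0   9   9   9   9   9  11  11  11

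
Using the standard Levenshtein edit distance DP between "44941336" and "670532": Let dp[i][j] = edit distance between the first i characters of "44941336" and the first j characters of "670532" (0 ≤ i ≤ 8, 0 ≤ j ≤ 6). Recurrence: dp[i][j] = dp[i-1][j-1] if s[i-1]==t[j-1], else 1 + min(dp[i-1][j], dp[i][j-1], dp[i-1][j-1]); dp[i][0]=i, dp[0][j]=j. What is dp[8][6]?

7

   ''  6  7  0  5  3  2
''  0  1  2  3  4  5  6
 4  1  1  2  3  4  5  6
 4  2  2  2  3  4  5  6
 9  3  3  3  3  4  5  6
 4  4  4  4  4  4  5  6
 1  5  5  5  5  5  5  6
 3  6  6  6  6  6  5  6
 3  7  7  7  7  7  6  6
 6  8  7  8  8  8  7  7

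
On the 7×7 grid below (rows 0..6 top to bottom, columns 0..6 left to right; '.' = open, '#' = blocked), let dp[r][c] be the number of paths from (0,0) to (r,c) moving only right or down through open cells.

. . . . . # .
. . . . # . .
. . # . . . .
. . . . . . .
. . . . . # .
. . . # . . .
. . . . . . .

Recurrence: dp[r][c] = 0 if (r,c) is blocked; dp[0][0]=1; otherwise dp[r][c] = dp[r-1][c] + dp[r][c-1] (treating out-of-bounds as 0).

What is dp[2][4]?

r\c   0   1   2   3   4   5   6
  0   1   1   1   1   1   0   0
  1   1   2   3   4   0   0   0
  2   1   3   0   4   4   4   4
  3   1   4   4   8  12  16  20
  4   1   5   9  17  29   0  20
  5   1   6  15   0  29  29  49
  6   1   7  22  22  51  80 129

4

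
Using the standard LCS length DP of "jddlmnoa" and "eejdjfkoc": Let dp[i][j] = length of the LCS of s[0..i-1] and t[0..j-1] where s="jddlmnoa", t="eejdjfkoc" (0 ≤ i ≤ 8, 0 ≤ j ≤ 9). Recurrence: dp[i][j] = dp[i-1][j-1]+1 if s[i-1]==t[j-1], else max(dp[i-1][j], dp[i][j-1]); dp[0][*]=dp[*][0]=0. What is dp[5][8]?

2

   ''  e  e  j  d  j  f  k  o  c
''  0  0  0  0  0  0  0  0  0  0
 j  0  0  0  1  1  1  1  1  1  1
 d  0  0  0  1  2  2  2  2  2  2
 d  0  0  0  1  2  2  2  2  2  2
 l  0  0  0  1  2  2  2  2  2  2
 m  0  0  0  1  2  2  2  2  2  2
 n  0  0  0  1  2  2  2  2  2  2
 o  0  0  0  1  2  2  2  2  3  3
 a  0  0  0  1  2  2  2  2  3  3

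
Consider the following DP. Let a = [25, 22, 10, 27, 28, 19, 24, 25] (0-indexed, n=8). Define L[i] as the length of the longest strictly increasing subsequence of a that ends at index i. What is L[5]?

   i    0    1    2    3    4    5    6    7
a[i]   25   22   10   27   28   19   24   25
L[i]    1    1    1    2    3    2    3    4

2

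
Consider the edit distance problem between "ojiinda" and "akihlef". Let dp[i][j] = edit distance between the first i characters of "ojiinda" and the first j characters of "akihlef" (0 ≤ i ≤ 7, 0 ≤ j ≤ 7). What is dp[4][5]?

   ''  a  k  i  h  l  e  f
''  0  1  2  3  4  5  6  7
 o  1  1  2  3  4  5  6  7
 j  2  2  2  3  4  5  6  7
 i  3  3  3  2  3  4  5  6
 i  4  4  4  3  3  4  5  6
 n  5  5  5  4  4  4  5  6
 d  6  6  6  5  5  5  5  6
 a  7  6  7  6  6  6  6  6

4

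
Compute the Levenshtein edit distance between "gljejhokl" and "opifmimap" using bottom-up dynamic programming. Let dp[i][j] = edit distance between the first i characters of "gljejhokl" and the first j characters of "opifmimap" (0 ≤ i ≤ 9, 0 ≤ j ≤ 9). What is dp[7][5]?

7

   ''  o  p  i  f  m  i  m  a  p
''  0  1  2  3  4  5  6  7  8  9
 g  1  1  2  3  4  5  6  7  8  9
 l  2  2  2  3  4  5  6  7  8  9
 j  3  3  3  3  4  5  6  7  8  9
 e  4  4  4  4  4  5  6  7  8  9
 j  5  5  5  5  5  5  6  7  8  9
 h  6  6  6  6  6  6  6  7  8  9
 o  7  6  7  7  7  7  7  7  8  9
 k  8  7  7  8  8  8  8  8  8  9
 l  9  8  8  8  9  9  9  9  9  9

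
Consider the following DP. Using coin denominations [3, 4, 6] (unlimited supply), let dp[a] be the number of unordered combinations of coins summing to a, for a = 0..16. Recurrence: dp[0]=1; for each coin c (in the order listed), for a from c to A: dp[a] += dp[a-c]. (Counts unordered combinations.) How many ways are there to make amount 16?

4

after  coin     0     1     2     3     4     5     6     7     8     9    10    11    12    13    14    15    16
          3     1     0     0     1     0     0     1     0     0     1     0     0     1     0     0     1     0
          4     1     0     0     1     1     0     1     1     1     1     1     1     2     1     1     2     2
          6     1     0     0     1     1     0     2     1     1     2     2     1     4     2     2     4     4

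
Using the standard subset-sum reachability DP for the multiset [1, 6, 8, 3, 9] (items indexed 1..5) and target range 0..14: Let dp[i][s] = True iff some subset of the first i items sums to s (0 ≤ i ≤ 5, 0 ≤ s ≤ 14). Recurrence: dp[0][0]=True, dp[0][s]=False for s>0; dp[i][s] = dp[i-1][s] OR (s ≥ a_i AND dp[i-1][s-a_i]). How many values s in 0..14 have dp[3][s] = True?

i\s   0   1   2   3   4   5   6   7   8   9  10  11  12  13  14
  0   T   F   F   F   F   F   F   F   F   F   F   F   F   F   F
  1   T   T   F   F   F   F   F   F   F   F   F   F   F   F   F
  2   T   T   F   F   F   F   T   T   F   F   F   F   F   F   F
  3   T   T   F   F   F   F   T   T   T   T   F   F   F   F   T
  4   T   T   F   T   T   F   T   T   T   T   T   T   T   F   T
  5   T   T   F   T   T   F   T   T   T   T   T   T   T   T   T

7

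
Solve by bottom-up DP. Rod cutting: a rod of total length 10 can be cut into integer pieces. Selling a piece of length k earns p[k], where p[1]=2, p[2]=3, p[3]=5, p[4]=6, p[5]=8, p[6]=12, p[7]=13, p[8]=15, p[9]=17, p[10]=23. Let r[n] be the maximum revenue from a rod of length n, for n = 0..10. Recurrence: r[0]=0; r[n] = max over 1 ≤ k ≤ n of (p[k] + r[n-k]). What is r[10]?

23

   n    0    1    2    3    4    5    6    7    8    9   10
r[n]    0    2    4    6    8   10   12   14   16   18   23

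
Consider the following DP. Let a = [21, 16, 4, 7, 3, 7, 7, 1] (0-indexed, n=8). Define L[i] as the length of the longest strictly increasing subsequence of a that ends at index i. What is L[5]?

   i    0    1    2    3    4    5    6    7
a[i]   21   16    4    7    3    7    7    1
L[i]    1    1    1    2    1    2    2    1

2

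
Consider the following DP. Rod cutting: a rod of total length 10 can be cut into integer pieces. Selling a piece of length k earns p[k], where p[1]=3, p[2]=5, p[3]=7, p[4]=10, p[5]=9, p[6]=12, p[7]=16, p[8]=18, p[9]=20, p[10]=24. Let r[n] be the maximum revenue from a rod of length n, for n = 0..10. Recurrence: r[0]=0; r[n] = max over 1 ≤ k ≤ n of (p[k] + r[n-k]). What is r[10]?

   n    0    1    2    3    4    5    6    7    8    9   10
r[n]    0    3    6    9   12   15   18   21   24   27   30

30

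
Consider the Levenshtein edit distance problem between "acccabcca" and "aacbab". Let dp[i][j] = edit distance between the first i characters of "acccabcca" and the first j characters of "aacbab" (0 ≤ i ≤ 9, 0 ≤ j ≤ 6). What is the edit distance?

5

   ''  a  a  c  b  a  b
''  0  1  2  3  4  5  6
 a  1  0  1  2  3  4  5
 c  2  1  1  1  2  3  4
 c  3  2  2  1  2  3  4
 c  4  3  3  2  2  3  4
 a  5  4  3  3  3  2  3
 b  6  5  4  4  3  3  2
 c  7  6  5  4  4  4  3
 c  8  7  6  5  5  5  4
 a  9  8  7  6  6  5  5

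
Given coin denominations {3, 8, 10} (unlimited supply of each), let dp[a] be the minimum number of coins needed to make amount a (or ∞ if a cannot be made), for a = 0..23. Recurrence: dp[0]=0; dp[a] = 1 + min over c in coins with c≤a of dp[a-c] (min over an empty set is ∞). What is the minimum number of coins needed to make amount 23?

3

 a  0  1  2  3  4  5  6  7  8  9 10 11 12 13 14 15 16 17 18 19 20 21 22 23
dp  0  -  -  1  -  -  2  -  1  3  1  2  4  2  3  5  2  4  2  3  2  3  4  3
(- denotes ∞ / unreachable)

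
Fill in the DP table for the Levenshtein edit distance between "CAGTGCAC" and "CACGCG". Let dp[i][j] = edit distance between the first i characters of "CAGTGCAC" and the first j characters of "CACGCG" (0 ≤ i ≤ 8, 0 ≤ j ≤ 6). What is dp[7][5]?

   ''  C  A  C  G  C  G
''  0  1  2  3  4  5  6
 C  1  0  1  2  3  4  5
 A  2  1  0  1  2  3  4
 G  3  2  1  1  1  2  3
 T  4  3  2  2  2  2  3
 G  5  4  3  3  2  3  2
 C  6  5  4  3  3  2  3
 A  7  6  5  4  4  3  3
 C  8  7  6  5  5  4  4

3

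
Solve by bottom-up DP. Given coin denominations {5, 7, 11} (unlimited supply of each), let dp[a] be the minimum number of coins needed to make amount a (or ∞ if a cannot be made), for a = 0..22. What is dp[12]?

2

 a  0  1  2  3  4  5  6  7  8  9 10 11 12 13 14 15 16 17 18 19 20 21 22
dp  0  -  -  -  -  1  -  1  -  -  2  1  2  -  2  3  2  3  2  3  4  3  2
(- denotes ∞ / unreachable)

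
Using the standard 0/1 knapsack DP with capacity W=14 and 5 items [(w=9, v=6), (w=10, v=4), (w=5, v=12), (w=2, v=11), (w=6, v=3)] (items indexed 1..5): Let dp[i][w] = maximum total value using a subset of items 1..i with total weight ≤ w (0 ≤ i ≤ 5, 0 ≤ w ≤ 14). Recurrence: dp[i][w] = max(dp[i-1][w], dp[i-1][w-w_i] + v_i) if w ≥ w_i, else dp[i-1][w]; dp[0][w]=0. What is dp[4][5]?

i\w   0   1   2   3   4   5   6   7   8   9  10  11  12  13  14
  0   0   0   0   0   0   0   0   0   0   0   0   0   0   0   0
  1   0   0   0   0   0   0   0   0   0   6   6   6   6   6   6
  2   0   0   0   0   0   0   0   0   0   6   6   6   6   6   6
  3   0   0   0   0   0  12  12  12  12  12  12  12  12  12  18
  4   0   0  11  11  11  12  12  23  23  23  23  23  23  23  23
  5   0   0  11  11  11  12  12  23  23  23  23  23  23  26  26

12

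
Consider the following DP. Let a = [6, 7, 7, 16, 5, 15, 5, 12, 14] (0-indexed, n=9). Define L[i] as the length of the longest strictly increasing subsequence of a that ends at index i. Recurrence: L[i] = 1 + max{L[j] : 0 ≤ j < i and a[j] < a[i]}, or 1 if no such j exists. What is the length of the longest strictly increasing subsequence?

   i    0    1    2    3    4    5    6    7    8
a[i]    6    7    7   16    5   15    5   12   14
L[i]    1    2    2    3    1    3    1    3    4

4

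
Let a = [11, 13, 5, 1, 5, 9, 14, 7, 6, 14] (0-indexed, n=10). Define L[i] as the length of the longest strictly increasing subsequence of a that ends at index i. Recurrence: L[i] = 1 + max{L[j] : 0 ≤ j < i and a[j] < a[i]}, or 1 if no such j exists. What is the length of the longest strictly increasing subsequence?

   i    0    1    2    3    4    5    6    7    8    9
a[i]   11   13    5    1    5    9   14    7    6   14
L[i]    1    2    1    1    2    3    4    3    3    4

4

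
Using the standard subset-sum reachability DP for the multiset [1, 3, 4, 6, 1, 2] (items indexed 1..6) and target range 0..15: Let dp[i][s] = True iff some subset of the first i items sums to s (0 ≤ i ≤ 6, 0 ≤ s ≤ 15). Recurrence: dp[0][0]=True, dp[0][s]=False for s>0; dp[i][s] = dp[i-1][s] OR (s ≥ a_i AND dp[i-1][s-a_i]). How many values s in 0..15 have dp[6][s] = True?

16

i\s   0   1   2   3   4   5   6   7   8   9  10  11  12  13  14  15
  0   T   F   F   F   F   F   F   F   F   F   F   F   F   F   F   F
  1   T   T   F   F   F   F   F   F   F   F   F   F   F   F   F   F
  2   T   T   F   T   T   F   F   F   F   F   F   F   F   F   F   F
  3   T   T   F   T   T   T   F   T   T   F   F   F   F   F   F   F
  4   T   T   F   T   T   T   T   T   T   T   T   T   F   T   T   F
  5   T   T   T   T   T   T   T   T   T   T   T   T   T   T   T   T
  6   T   T   T   T   T   T   T   T   T   T   T   T   T   T   T   T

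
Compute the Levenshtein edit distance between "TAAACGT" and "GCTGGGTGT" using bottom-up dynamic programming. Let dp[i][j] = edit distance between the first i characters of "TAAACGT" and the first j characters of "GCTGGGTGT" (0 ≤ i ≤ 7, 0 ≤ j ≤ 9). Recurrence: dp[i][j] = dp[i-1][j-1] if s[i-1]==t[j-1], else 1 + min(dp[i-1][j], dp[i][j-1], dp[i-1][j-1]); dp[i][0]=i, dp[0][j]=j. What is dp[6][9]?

   ''  G  C  T  G  G  G  T  G  T
''  0  1  2  3  4  5  6  7  8  9
 T  1  1  2  2  3  4  5  6  7  8
 A  2  2  2  3  3  4  5  6  7  8
 A  3  3  3  3  4  4  5  6  7  8
 A  4  4  4  4  4  5  5  6  7  8
 C  5  5  4  5  5  5  6  6  7  8
 G  6  5  5  5  5  5  5  6  6  7
 T  7  6  6  5  6  6  6  5  6  6

7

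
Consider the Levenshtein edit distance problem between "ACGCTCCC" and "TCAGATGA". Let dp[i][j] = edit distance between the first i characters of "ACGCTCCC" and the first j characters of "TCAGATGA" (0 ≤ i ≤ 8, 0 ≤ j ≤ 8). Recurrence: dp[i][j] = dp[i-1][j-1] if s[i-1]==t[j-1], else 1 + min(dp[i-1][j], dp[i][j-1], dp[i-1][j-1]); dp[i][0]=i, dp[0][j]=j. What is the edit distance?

6

   ''  T  C  A  G  A  T  G  A
''  0  1  2  3  4  5  6  7  8
 A  1  1  2  2  3  4  5  6  7
 C  2  2  1  2  3  4  5  6  7
 G  3  3  2  2  2  3  4  5  6
 C  4  4  3  3  3  3  4  5  6
 T  5  4  4  4  4  4  3  4  5
 C  6  5  4  5  5  5  4  4  5
 C  7  6  5  5  6  6  5  5  5
 C  8  7  6  6  6  7  6  6  6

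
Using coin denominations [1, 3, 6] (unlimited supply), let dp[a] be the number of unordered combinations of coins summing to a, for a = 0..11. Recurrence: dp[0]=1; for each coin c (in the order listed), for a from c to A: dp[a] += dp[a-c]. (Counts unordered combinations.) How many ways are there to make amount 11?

after  coin     0     1     2     3     4     5     6     7     8     9    10    11
          1     1     1     1     1     1     1     1     1     1     1     1     1
          3     1     1     1     2     2     2     3     3     3     4     4     4
          6     1     1     1     2     2     2     4     4     4     6     6     6

6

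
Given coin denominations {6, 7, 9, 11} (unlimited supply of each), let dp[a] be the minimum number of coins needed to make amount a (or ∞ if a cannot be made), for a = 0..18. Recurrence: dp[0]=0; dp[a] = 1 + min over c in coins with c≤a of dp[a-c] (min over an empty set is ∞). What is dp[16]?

2

 a  0  1  2  3  4  5  6  7  8  9 10 11 12 13 14 15 16 17 18
dp  0  -  -  -  -  -  1  1  -  1  -  1  2  2  2  2  2  2  2
(- denotes ∞ / unreachable)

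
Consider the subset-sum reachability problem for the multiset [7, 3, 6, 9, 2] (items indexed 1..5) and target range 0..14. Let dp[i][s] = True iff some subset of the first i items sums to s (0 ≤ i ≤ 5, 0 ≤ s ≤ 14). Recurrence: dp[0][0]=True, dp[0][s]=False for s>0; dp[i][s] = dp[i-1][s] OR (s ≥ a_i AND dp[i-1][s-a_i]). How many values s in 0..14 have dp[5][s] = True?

13

i\s   0   1   2   3   4   5   6   7   8   9  10  11  12  13  14
  0   T   F   F   F   F   F   F   F   F   F   F   F   F   F   F
  1   T   F   F   F   F   F   F   T   F   F   F   F   F   F   F
  2   T   F   F   T   F   F   F   T   F   F   T   F   F   F   F
  3   T   F   F   T   F   F   T   T   F   T   T   F   F   T   F
  4   T   F   F   T   F   F   T   T   F   T   T   F   T   T   F
  5   T   F   T   T   F   T   T   T   T   T   T   T   T   T   T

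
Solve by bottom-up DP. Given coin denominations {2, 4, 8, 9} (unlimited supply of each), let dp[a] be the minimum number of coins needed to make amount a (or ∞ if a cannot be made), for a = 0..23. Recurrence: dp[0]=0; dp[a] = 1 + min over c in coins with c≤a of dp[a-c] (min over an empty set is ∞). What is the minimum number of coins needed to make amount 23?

 a  0  1  2  3  4  5  6  7  8  9 10 11 12 13 14 15 16 17 18 19 20 21 22 23
dp  0  -  1  -  1  -  2  -  1  1  2  2  2  2  3  3  2  2  2  3  3  3  3  4
(- denotes ∞ / unreachable)

4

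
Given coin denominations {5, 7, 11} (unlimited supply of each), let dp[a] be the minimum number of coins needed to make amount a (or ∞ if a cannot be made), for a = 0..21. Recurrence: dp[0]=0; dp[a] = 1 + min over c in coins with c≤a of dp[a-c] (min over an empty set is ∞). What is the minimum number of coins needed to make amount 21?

 a  0  1  2  3  4  5  6  7  8  9 10 11 12 13 14 15 16 17 18 19 20 21
dp  0  -  -  -  -  1  -  1  -  -  2  1  2  -  2  3  2  3  2  3  4  3
(- denotes ∞ / unreachable)

3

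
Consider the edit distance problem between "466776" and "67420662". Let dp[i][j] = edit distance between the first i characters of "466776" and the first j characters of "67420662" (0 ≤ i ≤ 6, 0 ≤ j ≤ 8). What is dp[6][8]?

   ''  6  7  4  2  0  6  6  2
''  0  1  2  3  4  5  6  7  8
 4  1  1  2  2  3  4  5  6  7
 6  2  1  2  3  3  4  4  5  6
 6  3  2  2  3  4  4  4  4  5
 7  4  3  2  3  4  5  5  5  5
 7  5  4  3  3  4  5  6  6  6
 6  6  5  4  4  4  5  5  6  7

7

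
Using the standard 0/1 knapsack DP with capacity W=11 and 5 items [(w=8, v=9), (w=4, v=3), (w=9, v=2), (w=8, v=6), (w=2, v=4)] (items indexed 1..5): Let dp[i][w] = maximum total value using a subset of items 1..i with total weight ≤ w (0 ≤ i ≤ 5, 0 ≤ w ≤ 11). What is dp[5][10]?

13

i\w   0   1   2   3   4   5   6   7   8   9  10  11
  0   0   0   0   0   0   0   0   0   0   0   0   0
  1   0   0   0   0   0   0   0   0   9   9   9   9
  2   0   0   0   0   3   3   3   3   9   9   9   9
  3   0   0   0   0   3   3   3   3   9   9   9   9
  4   0   0   0   0   3   3   3   3   9   9   9   9
  5   0   0   4   4   4   4   7   7   9   9  13  13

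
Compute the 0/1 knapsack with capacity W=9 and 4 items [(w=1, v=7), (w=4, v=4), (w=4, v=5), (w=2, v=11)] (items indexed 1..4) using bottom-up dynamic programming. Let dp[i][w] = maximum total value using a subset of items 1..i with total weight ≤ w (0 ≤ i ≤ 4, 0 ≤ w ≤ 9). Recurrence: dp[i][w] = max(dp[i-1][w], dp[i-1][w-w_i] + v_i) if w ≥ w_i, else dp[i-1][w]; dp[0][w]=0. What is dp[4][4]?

i\w   0   1   2   3   4   5   6   7   8   9
  0   0   0   0   0   0   0   0   0   0   0
  1   0   7   7   7   7   7   7   7   7   7
  2   0   7   7   7   7  11  11  11  11  11
  3   0   7   7   7   7  12  12  12  12  16
  4   0   7  11  18  18  18  18  23  23  23

18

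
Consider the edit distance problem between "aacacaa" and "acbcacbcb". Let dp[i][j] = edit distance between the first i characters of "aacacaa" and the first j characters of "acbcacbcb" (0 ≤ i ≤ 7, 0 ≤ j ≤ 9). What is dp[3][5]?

   ''  a  c  b  c  a  c  b  c  b
''  0  1  2  3  4  5  6  7  8  9
 a  1  0  1  2  3  4  5  6  7  8
 a  2  1  1  2  3  3  4  5  6  7
 c  3  2  1  2  2  3  3  4  5  6
 a  4  3  2  2  3  2  3  4  5  6
 c  5  4  3  3  2  3  2  3  4  5
 a  6  5  4  4  3  2  3  3  4  5
 a  7  6  5  5  4  3  3  4  4  5

3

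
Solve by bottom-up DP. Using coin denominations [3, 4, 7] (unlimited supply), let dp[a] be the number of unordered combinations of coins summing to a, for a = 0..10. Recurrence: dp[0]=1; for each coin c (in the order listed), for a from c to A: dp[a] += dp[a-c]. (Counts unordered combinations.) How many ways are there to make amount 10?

2

after  coin     0     1     2     3     4     5     6     7     8     9    10
          3     1     0     0     1     0     0     1     0     0     1     0
          4     1     0     0     1     1     0     1     1     1     1     1
          7     1     0     0     1     1     0     1     2     1     1     2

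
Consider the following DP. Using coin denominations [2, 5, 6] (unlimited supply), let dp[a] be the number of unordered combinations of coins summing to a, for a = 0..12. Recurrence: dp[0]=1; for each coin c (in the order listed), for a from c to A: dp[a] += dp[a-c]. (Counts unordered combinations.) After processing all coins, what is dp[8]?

after  coin     0     1     2     3     4     5     6     7     8     9    10    11    12
          2     1     0     1     0     1     0     1     0     1     0     1     0     1
          5     1     0     1     0     1     1     1     1     1     1     2     1     2
          6     1     0     1     0     1     1     2     1     2     1     3     2     4

2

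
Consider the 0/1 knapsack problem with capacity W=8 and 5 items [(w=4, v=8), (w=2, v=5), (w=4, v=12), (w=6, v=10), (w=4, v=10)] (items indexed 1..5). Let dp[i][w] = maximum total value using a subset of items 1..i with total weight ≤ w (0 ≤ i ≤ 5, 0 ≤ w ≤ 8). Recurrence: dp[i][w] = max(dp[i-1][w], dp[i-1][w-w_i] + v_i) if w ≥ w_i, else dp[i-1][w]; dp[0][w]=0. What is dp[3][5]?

i\w   0   1   2   3   4   5   6   7   8
  0   0   0   0   0   0   0   0   0   0
  1   0   0   0   0   8   8   8   8   8
  2   0   0   5   5   8   8  13  13  13
  3   0   0   5   5  12  12  17  17  20
  4   0   0   5   5  12  12  17  17  20
  5   0   0   5   5  12  12  17  17  22

12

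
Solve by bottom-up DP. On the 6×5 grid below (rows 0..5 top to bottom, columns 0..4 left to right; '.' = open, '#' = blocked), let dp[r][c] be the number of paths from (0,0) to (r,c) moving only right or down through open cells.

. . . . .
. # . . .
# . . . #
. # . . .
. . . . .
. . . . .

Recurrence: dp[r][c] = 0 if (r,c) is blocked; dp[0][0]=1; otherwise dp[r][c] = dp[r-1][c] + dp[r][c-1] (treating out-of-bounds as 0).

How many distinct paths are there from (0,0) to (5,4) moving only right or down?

r\c   0   1   2   3   4
  0   1   1   1   1   1
  1   1   0   1   2   3
  2   0   0   1   3   0
  3   0   0   1   4   4
  4   0   0   1   5   9
  5   0   0   1   6  15

15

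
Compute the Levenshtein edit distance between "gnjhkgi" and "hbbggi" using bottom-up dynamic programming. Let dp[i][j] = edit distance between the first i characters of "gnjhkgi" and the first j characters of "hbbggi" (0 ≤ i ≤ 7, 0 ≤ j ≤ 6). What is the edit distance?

   ''  h  b  b  g  g  i
''  0  1  2  3  4  5  6
 g  1  1  2  3  3  4  5
 n  2  2  2  3  4  4  5
 j  3  3  3  3  4  5  5
 h  4  3  4  4  4  5  6
 k  5  4  4  5  5  5  6
 g  6  5  5  5  5  5  6
 i  7  6  6  6  6  6  5

5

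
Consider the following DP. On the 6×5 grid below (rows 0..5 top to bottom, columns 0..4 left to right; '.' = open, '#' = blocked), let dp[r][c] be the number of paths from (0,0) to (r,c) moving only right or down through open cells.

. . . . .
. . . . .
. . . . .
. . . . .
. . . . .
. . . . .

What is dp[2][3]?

10

r\c   0   1   2   3   4
  0   1   1   1   1   1
  1   1   2   3   4   5
  2   1   3   6  10  15
  3   1   4  10  20  35
  4   1   5  15  35  70
  5   1   6  21  56 126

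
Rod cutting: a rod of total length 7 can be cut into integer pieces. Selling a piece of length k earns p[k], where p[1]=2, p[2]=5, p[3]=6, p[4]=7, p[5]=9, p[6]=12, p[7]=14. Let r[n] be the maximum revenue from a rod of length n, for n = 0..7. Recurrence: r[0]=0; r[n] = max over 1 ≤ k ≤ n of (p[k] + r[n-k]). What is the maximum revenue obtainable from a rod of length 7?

   n    0    1    2    3    4    5    6    7
r[n]    0    2    5    7   10   12   15   17

17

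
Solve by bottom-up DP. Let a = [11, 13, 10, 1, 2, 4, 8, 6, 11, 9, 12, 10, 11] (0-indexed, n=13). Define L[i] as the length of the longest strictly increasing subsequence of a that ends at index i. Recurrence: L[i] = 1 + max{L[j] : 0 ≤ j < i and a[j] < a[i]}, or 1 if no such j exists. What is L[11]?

   i    0    1    2    3    4    5    6    7    8    9   10   11   12
a[i]   11   13   10    1    2    4    8    6   11    9   12   10   11
L[i]    1    2    1    1    2    3    4    4    5    5    6    6    7

6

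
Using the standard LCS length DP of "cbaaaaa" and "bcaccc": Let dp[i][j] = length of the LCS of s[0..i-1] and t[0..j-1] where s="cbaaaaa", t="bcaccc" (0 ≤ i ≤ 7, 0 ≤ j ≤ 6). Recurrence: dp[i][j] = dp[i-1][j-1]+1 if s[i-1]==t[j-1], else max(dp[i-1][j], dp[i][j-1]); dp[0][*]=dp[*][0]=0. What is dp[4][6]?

   ''  b  c  a  c  c  c
''  0  0  0  0  0  0  0
 c  0  0  1  1  1  1  1
 b  0  1  1  1  1  1  1
 a  0  1  1  2  2  2  2
 a  0  1  1  2  2  2  2
 a  0  1  1  2  2  2  2
 a  0  1  1  2  2  2  2
 a  0  1  1  2  2  2  2

2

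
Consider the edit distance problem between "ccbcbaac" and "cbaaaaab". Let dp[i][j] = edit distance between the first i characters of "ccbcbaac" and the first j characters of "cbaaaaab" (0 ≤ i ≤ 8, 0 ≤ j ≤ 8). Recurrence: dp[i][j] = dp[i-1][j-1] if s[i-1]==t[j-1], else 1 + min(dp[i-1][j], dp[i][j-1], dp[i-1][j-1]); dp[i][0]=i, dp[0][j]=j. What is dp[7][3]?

4

   ''  c  b  a  a  a  a  a  b
''  0  1  2  3  4  5  6  7  8
 c  1  0  1  2  3  4  5  6  7
 c  2  1  1  2  3  4  5  6  7
 b  3  2  1  2  3  4  5  6  6
 c  4  3  2  2  3  4  5  6  7
 b  5  4  3  3  3  4  5  6  6
 a  6  5  4  3  3  3  4  5  6
 a  7  6  5  4  3  3  3  4  5
 c  8  7  6  5  4  4  4  4  5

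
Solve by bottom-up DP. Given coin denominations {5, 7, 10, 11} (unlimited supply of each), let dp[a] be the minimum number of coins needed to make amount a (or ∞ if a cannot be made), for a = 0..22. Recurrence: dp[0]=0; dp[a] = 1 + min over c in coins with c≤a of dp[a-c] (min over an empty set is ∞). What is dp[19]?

3

 a  0  1  2  3  4  5  6  7  8  9 10 11 12 13 14 15 16 17 18 19 20 21 22
dp  0  -  -  -  -  1  -  1  -  -  1  1  2  -  2  2  2  2  2  3  2  2  2
(- denotes ∞ / unreachable)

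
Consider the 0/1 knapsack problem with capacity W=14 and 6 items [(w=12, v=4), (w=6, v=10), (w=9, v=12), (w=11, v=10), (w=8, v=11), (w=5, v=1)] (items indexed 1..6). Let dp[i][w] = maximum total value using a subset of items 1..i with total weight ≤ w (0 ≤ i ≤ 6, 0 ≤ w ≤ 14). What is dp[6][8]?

11

i\w   0   1   2   3   4   5   6   7   8   9  10  11  12  13  14
  0   0   0   0   0   0   0   0   0   0   0   0   0   0   0   0
  1   0   0   0   0   0   0   0   0   0   0   0   0   4   4   4
  2   0   0   0   0   0   0  10  10  10  10  10  10  10  10  10
  3   0   0   0   0   0   0  10  10  10  12  12  12  12  12  12
  4   0   0   0   0   0   0  10  10  10  12  12  12  12  12  12
  5   0   0   0   0   0   0  10  10  11  12  12  12  12  12  21
  6   0   0   0   0   0   1  10  10  11  12  12  12  12  12  21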